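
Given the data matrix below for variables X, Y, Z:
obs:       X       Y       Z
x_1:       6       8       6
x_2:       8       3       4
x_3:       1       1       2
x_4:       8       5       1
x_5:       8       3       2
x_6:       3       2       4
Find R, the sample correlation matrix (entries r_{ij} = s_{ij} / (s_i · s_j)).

Step 1 — column means:
  mean(X) = (6 + 8 + 1 + 8 + 8 + 3) / 6 = 34/6 = 5.6667
  mean(Y) = (8 + 3 + 1 + 5 + 3 + 2) / 6 = 22/6 = 3.6667
  mean(Z) = (6 + 4 + 2 + 1 + 2 + 4) / 6 = 19/6 = 3.1667

Step 2 — sample variances and covariances s[i,j] = (1/(n-1)) · Σ_k (x_{k,i} - mean_i) · (x_{k,j} - mean_j), with n-1 = 5:
  s[X,X] = ((0.3333)·(0.3333) + (2.3333)·(2.3333) + (-4.6667)·(-4.6667) + (2.3333)·(2.3333) + (2.3333)·(2.3333) + (-2.6667)·(-2.6667)) / 5 = 45.3333/5 = 9.0667
  s[X,Y] = ((0.3333)·(4.3333) + (2.3333)·(-0.6667) + (-4.6667)·(-2.6667) + (2.3333)·(1.3333) + (2.3333)·(-0.6667) + (-2.6667)·(-1.6667)) / 5 = 18.3333/5 = 3.6667
  s[X,Z] = ((0.3333)·(2.8333) + (2.3333)·(0.8333) + (-4.6667)·(-1.1667) + (2.3333)·(-2.1667) + (2.3333)·(-1.1667) + (-2.6667)·(0.8333)) / 5 = -1.6667/5 = -0.3333
  s[Y,Y] = ((4.3333)·(4.3333) + (-0.6667)·(-0.6667) + (-2.6667)·(-2.6667) + (1.3333)·(1.3333) + (-0.6667)·(-0.6667) + (-1.6667)·(-1.6667)) / 5 = 31.3333/5 = 6.2667
  s[Y,Z] = ((4.3333)·(2.8333) + (-0.6667)·(0.8333) + (-2.6667)·(-1.1667) + (1.3333)·(-2.1667) + (-0.6667)·(-1.1667) + (-1.6667)·(0.8333)) / 5 = 11.3333/5 = 2.2667
  s[Z,Z] = ((2.8333)·(2.8333) + (0.8333)·(0.8333) + (-1.1667)·(-1.1667) + (-2.1667)·(-2.1667) + (-1.1667)·(-1.1667) + (0.8333)·(0.8333)) / 5 = 16.8333/5 = 3.3667
  Sample standard deviations s_i = √(s[i,i]):
  s(X) = √(9.0667) = 3.0111
  s(Y) = √(6.2667) = 2.5033
  s(Z) = √(3.3667) = 1.8348

Step 3 — r_{ij} = s_{ij} / (s_i · s_j):
  r[X,X] = 1 (diagonal).
  r[X,Y] = 3.6667 / (3.0111 · 2.5033) = 3.6667 / 7.5378 = 0.4864
  r[X,Z] = -0.3333 / (3.0111 · 1.8348) = -0.3333 / 5.5249 = -0.0603
  r[Y,Y] = 1 (diagonal).
  r[Y,Z] = 2.2667 / (2.5033 · 1.8348) = 2.2667 / 4.5932 = 0.4935
  r[Z,Z] = 1 (diagonal).

R is symmetric with unit diagonal. Assembling:

R = [[1, 0.4864, -0.0603],
 [0.4864, 1, 0.4935],
 [-0.0603, 0.4935, 1]]


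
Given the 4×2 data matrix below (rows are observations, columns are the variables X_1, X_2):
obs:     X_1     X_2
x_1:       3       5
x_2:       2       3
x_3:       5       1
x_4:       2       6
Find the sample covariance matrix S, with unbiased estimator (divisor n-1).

Step 1 — column means:
  mean(X_1) = (3 + 2 + 5 + 2) / 4 = 12/4 = 3
  mean(X_2) = (5 + 3 + 1 + 6) / 4 = 15/4 = 3.75

Step 2 — sample covariance S[i,j] = (1/(n-1)) · Σ_k (x_{k,i} - mean_i) · (x_{k,j} - mean_j), with n-1 = 3.
  S[X_1,X_1] = ((0)·(0) + (-1)·(-1) + (2)·(2) + (-1)·(-1)) / 3 = 6/3 = 2
  S[X_1,X_2] = ((0)·(1.25) + (-1)·(-0.75) + (2)·(-2.75) + (-1)·(2.25)) / 3 = -7/3 = -2.3333
  S[X_2,X_2] = ((1.25)·(1.25) + (-0.75)·(-0.75) + (-2.75)·(-2.75) + (2.25)·(2.25)) / 3 = 14.75/3 = 4.9167

S is symmetric (S[j,i] = S[i,j]). Assembling:

S = [[2, -2.3333],
 [-2.3333, 4.9167]]


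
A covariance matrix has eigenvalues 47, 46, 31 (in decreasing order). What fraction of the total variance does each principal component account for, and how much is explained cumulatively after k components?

Step 1 — total variance = trace(Sigma) = Σ λ_i = 47 + 46 + 31 = 124.

Step 2 — fraction explained by component i = λ_i / Σ λ:
  PC1: 47/124 = 0.379
  PC2: 46/124 = 0.371
  PC3: 31/124 = 0.25

Step 3 — cumulative fraction after k components = (λ_1 + ... + λ_k) / Σ λ:
  k = 1: 47/124 = 0.379
  k = 2: (47 + 46)/124 = 93/124 = 0.75
  k = 3: (47 + 46 + 31)/124 = 124/124 = 1

Summary (fraction, with percent):

explained: PC1 0.379 (37.9%), PC2 0.371 (37.1%), PC3 0.25 (25%);  cumulative: 0.379, 0.75, 1


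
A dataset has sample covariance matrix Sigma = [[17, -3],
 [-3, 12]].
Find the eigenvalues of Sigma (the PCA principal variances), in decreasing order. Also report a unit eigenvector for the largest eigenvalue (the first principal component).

Step 1 — characteristic polynomial of 2×2 Sigma:
  det(Sigma - λI) = λ² - trace · λ + det = 0.
  trace = 17 + 12 = 29, det = 17·12 - (-3)² = 195.
Step 2 — discriminant:
  Δ = trace² - 4·det = 841 - 780 = 61.
Step 3 — eigenvalues:
  λ = (trace ± √Δ)/2 = (29 ± 7.8102)/2,
  λ_1 = 18.4051,  λ_2 = 10.5949.

Step 4 — unit eigenvector for λ_1: solve (Sigma - λ_1 I)v = 0. First row:
  (17 - 18.4051)·v_x + (-3)·v_y = 0, i.e. (-1.4051)·v_x + (-3)·v_y = 0,
  so v ∝ (b, λ_1 - a) = (-3, 1.4051); multiply by -1 so the first entry is positive: u = (3, -1.4051).
  ||u|| = √((3)² + (-1.4051)²) = √(10.9744) ≈ 3.3128,
  v_1 = u/||u|| ≈ (0.9056, -0.4242) (||v_1|| = 1).

λ_1 = 18.4051,  λ_2 = 10.5949;  v_1 ≈ (0.9056, -0.4242)


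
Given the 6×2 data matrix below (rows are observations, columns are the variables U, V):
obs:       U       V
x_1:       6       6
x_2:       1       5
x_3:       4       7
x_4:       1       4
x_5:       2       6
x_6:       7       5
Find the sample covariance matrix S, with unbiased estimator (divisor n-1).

Step 1 — column means:
  mean(U) = (6 + 1 + 4 + 1 + 2 + 7) / 6 = 21/6 = 3.5
  mean(V) = (6 + 5 + 7 + 4 + 6 + 5) / 6 = 33/6 = 5.5

Step 2 — sample covariance S[i,j] = (1/(n-1)) · Σ_k (x_{k,i} - mean_i) · (x_{k,j} - mean_j), with n-1 = 5.
  S[U,U] = ((2.5)·(2.5) + (-2.5)·(-2.5) + (0.5)·(0.5) + (-2.5)·(-2.5) + (-1.5)·(-1.5) + (3.5)·(3.5)) / 5 = 33.5/5 = 6.7
  S[U,V] = ((2.5)·(0.5) + (-2.5)·(-0.5) + (0.5)·(1.5) + (-2.5)·(-1.5) + (-1.5)·(0.5) + (3.5)·(-0.5)) / 5 = 4.5/5 = 0.9
  S[V,V] = ((0.5)·(0.5) + (-0.5)·(-0.5) + (1.5)·(1.5) + (-1.5)·(-1.5) + (0.5)·(0.5) + (-0.5)·(-0.5)) / 5 = 5.5/5 = 1.1

S is symmetric (S[j,i] = S[i,j]). Assembling:

S = [[6.7, 0.9],
 [0.9, 1.1]]


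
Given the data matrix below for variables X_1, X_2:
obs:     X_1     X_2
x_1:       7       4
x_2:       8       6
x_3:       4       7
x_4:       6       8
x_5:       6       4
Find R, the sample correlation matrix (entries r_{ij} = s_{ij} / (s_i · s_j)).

Step 1 — column means:
  mean(X_1) = (7 + 8 + 4 + 6 + 6) / 5 = 31/5 = 6.2
  mean(X_2) = (4 + 6 + 7 + 8 + 4) / 5 = 29/5 = 5.8

Step 2 — sample variances and covariances s[i,j] = (1/(n-1)) · Σ_k (x_{k,i} - mean_i) · (x_{k,j} - mean_j), with n-1 = 4:
  s[X_1,X_1] = ((0.8)·(0.8) + (1.8)·(1.8) + (-2.2)·(-2.2) + (-0.2)·(-0.2) + (-0.2)·(-0.2)) / 4 = 8.8/4 = 2.2
  s[X_1,X_2] = ((0.8)·(-1.8) + (1.8)·(0.2) + (-2.2)·(1.2) + (-0.2)·(2.2) + (-0.2)·(-1.8)) / 4 = -3.8/4 = -0.95
  s[X_2,X_2] = ((-1.8)·(-1.8) + (0.2)·(0.2) + (1.2)·(1.2) + (2.2)·(2.2) + (-1.8)·(-1.8)) / 4 = 12.8/4 = 3.2
  Sample standard deviations s_i = √(s[i,i]):
  s(X_1) = √(2.2) = 1.4832
  s(X_2) = √(3.2) = 1.7889

Step 3 — r_{ij} = s_{ij} / (s_i · s_j):
  r[X_1,X_1] = 1 (diagonal).
  r[X_1,X_2] = -0.95 / (1.4832 · 1.7889) = -0.95 / 2.6533 = -0.358
  r[X_2,X_2] = 1 (diagonal).

R is symmetric with unit diagonal. Assembling:

R = [[1, -0.358],
 [-0.358, 1]]


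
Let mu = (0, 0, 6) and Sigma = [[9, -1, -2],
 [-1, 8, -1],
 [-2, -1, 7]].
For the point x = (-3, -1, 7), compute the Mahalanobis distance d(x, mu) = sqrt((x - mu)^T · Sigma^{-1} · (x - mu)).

Step 1 — centre the observation: (x - mu) = (-3, -1, 1).

Step 2 — invert Sigma (cofactor / det for 3×3, or solve directly):
  Sigma^{-1} = [[0.1217, 0.0199, 0.0376],
 [0.0199, 0.1305, 0.0243],
 [0.0376, 0.0243, 0.1571]].

Step 3 — form the quadratic (x - mu)^T · Sigma^{-1} · (x - mu):
  Sigma^{-1} · (x - mu) = (-0.3473, -0.1659, 0.0199).
  (x - mu)^T · [Sigma^{-1} · (x - mu)] = (-3)·(-0.3473) + (-1)·(-0.1659) + (1)·(0.0199) = 1.2279.

Step 4 — take square root: d = √(1.2279) ≈ 1.1081.

d(x, mu) = √(1.2279) ≈ 1.1081


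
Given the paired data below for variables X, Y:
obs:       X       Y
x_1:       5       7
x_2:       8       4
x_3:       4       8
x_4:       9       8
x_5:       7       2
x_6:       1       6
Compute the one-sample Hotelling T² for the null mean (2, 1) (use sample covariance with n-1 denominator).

Step 1 — sample mean vector:
  mean(X) = (5 + 8 + 4 + 9 + 7 + 1) / 6 = 34/6 = 5.6667
  mean(Y) = (7 + 4 + 8 + 8 + 2 + 6) / 6 = 35/6 = 5.8333
  x̄ = (5.6667, 5.8333),  deviation x̄ - mu_0 = (5.6667, 5.8333) - (2, 1) = (3.6667, 4.8333).

Step 2 — sample covariance matrix, S[i,j] = (1/(n-1)) · Σ_k (x_{k,i} - mean_i) · (x_{k,j} - mean_j), divisor n-1 = 5:
  S[X,X] = ((-0.6667)·(-0.6667) + (2.3333)·(2.3333) + (-1.6667)·(-1.6667) + (3.3333)·(3.3333) + (1.3333)·(1.3333) + (-4.6667)·(-4.6667)) / 5 = 43.3333/5 = 8.6667
  S[X,Y] = ((-0.6667)·(1.1667) + (2.3333)·(-1.8333) + (-1.6667)·(2.1667) + (3.3333)·(2.1667) + (1.3333)·(-3.8333) + (-4.6667)·(0.1667)) / 5 = -7.3333/5 = -1.4667
  S[Y,Y] = ((1.1667)·(1.1667) + (-1.8333)·(-1.8333) + (2.1667)·(2.1667) + (2.1667)·(2.1667) + (-3.8333)·(-3.8333) + (0.1667)·(0.1667)) / 5 = 28.8333/5 = 5.7667
  S = [[8.6667, -1.4667],
 [-1.4667, 5.7667]].

Step 3 — invert S. det(S) = 8.6667·5.7667 - (-1.4667)² = 47.8267.
  S^{-1} = (1/det) · [[d, -b], [-b, a]] = [[0.1206, 0.0307],
 [0.0307, 0.1812]].

Step 4 — quadratic form (x̄ - mu_0)^T · S^{-1} · (x̄ - mu_0):
  S^{-1} · (x̄ - mu_0) = (0.5903, 0.9883),
  (x̄ - mu_0)^T · [...] = (3.6667)·(0.5903) + (4.8333)·(0.9883) = 6.9413.

Step 5 — scale by n: T² = 6 · 6.9413 = 41.6476.

T² ≈ 41.6476


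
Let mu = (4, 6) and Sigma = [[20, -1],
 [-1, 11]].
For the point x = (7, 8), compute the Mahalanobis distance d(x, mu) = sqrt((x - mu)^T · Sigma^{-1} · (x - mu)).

Step 1 — centre the observation: (x - mu) = (3, 2).

Step 2 — invert Sigma. det(Sigma) = 20·11 - (-1)² = 219.
  Sigma^{-1} = (1/det) · [[d, -b], [-b, a]] = [[0.0502, 0.0046],
 [0.0046, 0.0913]].

Step 3 — form the quadratic (x - mu)^T · Sigma^{-1} · (x - mu):
  Sigma^{-1} · (x - mu) = (0.1598, 0.1963).
  (x - mu)^T · [Sigma^{-1} · (x - mu)] = (3)·(0.1598) + (2)·(0.1963) = 0.8721.

Step 4 — take square root: d = √(0.8721) ≈ 0.9339.

d(x, mu) = √(0.8721) ≈ 0.9339


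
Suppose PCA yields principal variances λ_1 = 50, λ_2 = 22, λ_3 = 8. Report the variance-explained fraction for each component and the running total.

Step 1 — total variance = trace(Sigma) = Σ λ_i = 50 + 22 + 8 = 80.

Step 2 — fraction explained by component i = λ_i / Σ λ:
  PC1: 50/80 = 0.625
  PC2: 22/80 = 0.275
  PC3: 8/80 = 0.1

Step 3 — cumulative fraction after k components = (λ_1 + ... + λ_k) / Σ λ:
  k = 1: 50/80 = 0.625
  k = 2: (50 + 22)/80 = 72/80 = 0.9
  k = 3: (50 + 22 + 8)/80 = 80/80 = 1

Summary (fraction, with percent):

explained: PC1 0.625 (62.5%), PC2 0.275 (27.5%), PC3 0.1 (10%);  cumulative: 0.625, 0.9, 1


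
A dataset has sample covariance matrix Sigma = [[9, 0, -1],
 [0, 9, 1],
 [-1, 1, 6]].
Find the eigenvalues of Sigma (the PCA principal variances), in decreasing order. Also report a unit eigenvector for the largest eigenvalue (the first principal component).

Step 1 — characteristic polynomial p(λ) = det(λI - Sigma) = λ³ - tr·λ² + c_1·λ - det, where tr = trace, c_1 = sum of the principal 2×2 minors, det = det(Sigma):
  tr = 9 + 9 + 6 = 24,
  c_1 = (9·9 - (0)²) + (9·6 - (-1)²) + (9·6 - (1)²) = 81 + 53 + 53 = 187,
  det = 9·(9·6 - (1)²) - (0)·((0)·6 - (1)·(-1)) + (-1)·((0)·(1) - 9·(-1)) = 9·(53) - (0)·(1) + (-1)·(9) = 468.
  So p(λ) = λ³ - 24λ² + 187λ - 468.
Step 2 — look for an integer root (rational root theorem: any rational root is an integer divisor of 468). Testing λ = 9:
  p(9) = 729 - 1944 + 1683 - 468 = 0  ✓
  Dividing out (λ - 9): p(λ) = (λ - 9)(λ² - 15λ + 52).
Step 3 — remaining eigenvalues from the quadratic λ² - 15λ + 52 = 0:
  Δ = 15² - 4·52 = 225 - 208 = 17,  λ = (15 ± √17)/2 = (15 ± 4.1231)/2 ≈ 9.5616 or 5.4384.
  Sorted: λ_1 = 9.5616,  λ_2 = 9,  λ_3 = 5.4384  (check: sum = 24 = tr ✓).

Step 4 — unit eigenvector for λ_1 ≈ 9.5616: v spans the null space of (Sigma - λ_1 I), whose rows are
  r_1 = (-0.5616, 0, -1),  r_2 = (0, -0.5616, 1),  r_3 = (-1, 1, -3.5616).
  v is orthogonal to every row, so take v ∝ r_1 × r_2 = ((0)·(1) - (-1)·(-0.5616), (-1)·(0) - (-0.5616)·(1), (-0.5616)·(-0.5616) - (0)·(0)) ≈ (-0.5616, 0.5616, 0.3153).
  Rescale (multiply by -1 so the first nonzero entry is positive): u = (0.5616, -0.5616, -0.3153).
  ||u|| = √((0.5616)² + (-0.5616)² + (-0.3153)²) = √(0.7301) ≈ 0.8545,  v_1 = u/||u|| ≈ (0.6572, -0.6572, -0.369) (||v_1|| = 1).

λ_1 = 9.5616,  λ_2 = 9,  λ_3 = 5.4384;  v_1 ≈ (0.6572, -0.6572, -0.369)


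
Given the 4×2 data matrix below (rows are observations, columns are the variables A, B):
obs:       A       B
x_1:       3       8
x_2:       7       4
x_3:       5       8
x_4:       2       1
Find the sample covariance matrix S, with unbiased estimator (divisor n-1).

Step 1 — column means:
  mean(A) = (3 + 7 + 5 + 2) / 4 = 17/4 = 4.25
  mean(B) = (8 + 4 + 8 + 1) / 4 = 21/4 = 5.25

Step 2 — sample covariance S[i,j] = (1/(n-1)) · Σ_k (x_{k,i} - mean_i) · (x_{k,j} - mean_j), with n-1 = 3.
  S[A,A] = ((-1.25)·(-1.25) + (2.75)·(2.75) + (0.75)·(0.75) + (-2.25)·(-2.25)) / 3 = 14.75/3 = 4.9167
  S[A,B] = ((-1.25)·(2.75) + (2.75)·(-1.25) + (0.75)·(2.75) + (-2.25)·(-4.25)) / 3 = 4.75/3 = 1.5833
  S[B,B] = ((2.75)·(2.75) + (-1.25)·(-1.25) + (2.75)·(2.75) + (-4.25)·(-4.25)) / 3 = 34.75/3 = 11.5833

S is symmetric (S[j,i] = S[i,j]). Assembling:

S = [[4.9167, 1.5833],
 [1.5833, 11.5833]]


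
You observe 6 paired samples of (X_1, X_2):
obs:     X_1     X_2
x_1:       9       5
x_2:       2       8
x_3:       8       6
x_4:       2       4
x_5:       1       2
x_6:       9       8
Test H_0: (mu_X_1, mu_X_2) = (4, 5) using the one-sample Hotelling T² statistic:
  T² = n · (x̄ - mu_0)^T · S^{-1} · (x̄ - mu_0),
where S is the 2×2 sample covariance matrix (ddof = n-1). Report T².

Step 1 — sample mean vector:
  mean(X_1) = (9 + 2 + 8 + 2 + 1 + 9) / 6 = 31/6 = 5.1667
  mean(X_2) = (5 + 8 + 6 + 4 + 2 + 8) / 6 = 33/6 = 5.5
  x̄ = (5.1667, 5.5),  deviation x̄ - mu_0 = (5.1667, 5.5) - (4, 5) = (1.1667, 0.5).

Step 2 — sample covariance matrix, S[i,j] = (1/(n-1)) · Σ_k (x_{k,i} - mean_i) · (x_{k,j} - mean_j), divisor n-1 = 5:
  S[X_1,X_1] = ((3.8333)·(3.8333) + (-3.1667)·(-3.1667) + (2.8333)·(2.8333) + (-3.1667)·(-3.1667) + (-4.1667)·(-4.1667) + (3.8333)·(3.8333)) / 5 = 74.8333/5 = 14.9667
  S[X_1,X_2] = ((3.8333)·(-0.5) + (-3.1667)·(2.5) + (2.8333)·(0.5) + (-3.1667)·(-1.5) + (-4.1667)·(-3.5) + (3.8333)·(2.5)) / 5 = 20.5/5 = 4.1
  S[X_2,X_2] = ((-0.5)·(-0.5) + (2.5)·(2.5) + (0.5)·(0.5) + (-1.5)·(-1.5) + (-3.5)·(-3.5) + (2.5)·(2.5)) / 5 = 27.5/5 = 5.5
  S = [[14.9667, 4.1],
 [4.1, 5.5]].

Step 3 — invert S. det(S) = 14.9667·5.5 - (4.1)² = 65.5067.
  S^{-1} = (1/det) · [[d, -b], [-b, a]] = [[0.084, -0.0626],
 [-0.0626, 0.2285]].

Step 4 — quadratic form (x̄ - mu_0)^T · S^{-1} · (x̄ - mu_0):
  S^{-1} · (x̄ - mu_0) = (0.0667, 0.0412),
  (x̄ - mu_0)^T · [...] = (1.1667)·(0.0667) + (0.5)·(0.0412) = 0.0984.

Step 5 — scale by n: T² = 6 · 0.0984 = 0.5903.

T² ≈ 0.5903


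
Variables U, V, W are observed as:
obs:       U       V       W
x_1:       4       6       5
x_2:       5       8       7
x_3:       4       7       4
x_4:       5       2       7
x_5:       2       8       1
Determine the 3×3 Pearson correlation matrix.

Step 1 — column means:
  mean(U) = (4 + 5 + 4 + 5 + 2) / 5 = 20/5 = 4
  mean(V) = (6 + 8 + 7 + 2 + 8) / 5 = 31/5 = 6.2
  mean(W) = (5 + 7 + 4 + 7 + 1) / 5 = 24/5 = 4.8

Step 2 — sample variances and covariances s[i,j] = (1/(n-1)) · Σ_k (x_{k,i} - mean_i) · (x_{k,j} - mean_j), with n-1 = 4:
  s[U,U] = ((0)·(0) + (1)·(1) + (0)·(0) + (1)·(1) + (-2)·(-2)) / 4 = 6/4 = 1.5
  s[U,V] = ((0)·(-0.2) + (1)·(1.8) + (0)·(0.8) + (1)·(-4.2) + (-2)·(1.8)) / 4 = -6/4 = -1.5
  s[U,W] = ((0)·(0.2) + (1)·(2.2) + (0)·(-0.8) + (1)·(2.2) + (-2)·(-3.8)) / 4 = 12/4 = 3
  s[V,V] = ((-0.2)·(-0.2) + (1.8)·(1.8) + (0.8)·(0.8) + (-4.2)·(-4.2) + (1.8)·(1.8)) / 4 = 24.8/4 = 6.2
  s[V,W] = ((-0.2)·(0.2) + (1.8)·(2.2) + (0.8)·(-0.8) + (-4.2)·(2.2) + (1.8)·(-3.8)) / 4 = -12.8/4 = -3.2
  s[W,W] = ((0.2)·(0.2) + (2.2)·(2.2) + (-0.8)·(-0.8) + (2.2)·(2.2) + (-3.8)·(-3.8)) / 4 = 24.8/4 = 6.2
  Sample standard deviations s_i = √(s[i,i]):
  s(U) = √(1.5) = 1.2247
  s(V) = √(6.2) = 2.49
  s(W) = √(6.2) = 2.49

Step 3 — r_{ij} = s_{ij} / (s_i · s_j):
  r[U,U] = 1 (diagonal).
  r[U,V] = -1.5 / (1.2247 · 2.49) = -1.5 / 3.0496 = -0.4919
  r[U,W] = 3 / (1.2247 · 2.49) = 3 / 3.0496 = 0.9837
  r[V,V] = 1 (diagonal).
  r[V,W] = -3.2 / (2.49 · 2.49) = -3.2 / 6.2 = -0.5161
  r[W,W] = 1 (diagonal).

R is symmetric with unit diagonal. Assembling:

R = [[1, -0.4919, 0.9837],
 [-0.4919, 1, -0.5161],
 [0.9837, -0.5161, 1]]


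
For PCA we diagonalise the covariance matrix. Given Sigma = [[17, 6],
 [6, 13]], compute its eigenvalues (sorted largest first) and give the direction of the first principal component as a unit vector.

Step 1 — characteristic polynomial of 2×2 Sigma:
  det(Sigma - λI) = λ² - trace · λ + det = 0.
  trace = 17 + 13 = 30, det = 17·13 - (6)² = 185.
Step 2 — discriminant:
  Δ = trace² - 4·det = 900 - 740 = 160.
Step 3 — eigenvalues:
  λ = (trace ± √Δ)/2 = (30 ± 12.6491)/2,
  λ_1 = 21.3246,  λ_2 = 8.6754.

Step 4 — unit eigenvector for λ_1: solve (Sigma - λ_1 I)v = 0. First row:
  (17 - 21.3246)·v_x + (6)·v_y = 0, i.e. (-4.3246)·v_x + (6)·v_y = 0,
  so v ∝ (b, λ_1 - a) = (6, 4.3246) = u.
  ||u|| = √((6)² + (4.3246)²) = √(54.7018) ≈ 7.3961,
  v_1 = u/||u|| ≈ (0.8112, 0.5847) (||v_1|| = 1).

λ_1 = 21.3246,  λ_2 = 8.6754;  v_1 ≈ (0.8112, 0.5847)


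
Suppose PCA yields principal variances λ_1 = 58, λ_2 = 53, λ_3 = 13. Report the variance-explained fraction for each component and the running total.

Step 1 — total variance = trace(Sigma) = Σ λ_i = 58 + 53 + 13 = 124.

Step 2 — fraction explained by component i = λ_i / Σ λ:
  PC1: 58/124 = 0.4677
  PC2: 53/124 = 0.4274
  PC3: 13/124 = 0.1048

Step 3 — cumulative fraction after k components = (λ_1 + ... + λ_k) / Σ λ:
  k = 1: 58/124 = 0.4677
  k = 2: (58 + 53)/124 = 111/124 = 0.8952
  k = 3: (58 + 53 + 13)/124 = 124/124 = 1

Summary (fraction, with percent):

explained: PC1 0.4677 (46.77%), PC2 0.4274 (42.74%), PC3 0.1048 (10.48%);  cumulative: 0.4677, 0.8952, 1


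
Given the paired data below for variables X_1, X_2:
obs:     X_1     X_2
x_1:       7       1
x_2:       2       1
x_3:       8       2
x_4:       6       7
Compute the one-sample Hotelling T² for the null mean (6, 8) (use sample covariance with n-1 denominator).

Step 1 — sample mean vector:
  mean(X_1) = (7 + 2 + 8 + 6) / 4 = 23/4 = 5.75
  mean(X_2) = (1 + 1 + 2 + 7) / 4 = 11/4 = 2.75
  x̄ = (5.75, 2.75),  deviation x̄ - mu_0 = (5.75, 2.75) - (6, 8) = (-0.25, -5.25).

Step 2 — sample covariance matrix, S[i,j] = (1/(n-1)) · Σ_k (x_{k,i} - mean_i) · (x_{k,j} - mean_j), divisor n-1 = 3:
  S[X_1,X_1] = ((1.25)·(1.25) + (-3.75)·(-3.75) + (2.25)·(2.25) + (0.25)·(0.25)) / 3 = 20.75/3 = 6.9167
  S[X_1,X_2] = ((1.25)·(-1.75) + (-3.75)·(-1.75) + (2.25)·(-0.75) + (0.25)·(4.25)) / 3 = 3.75/3 = 1.25
  S[X_2,X_2] = ((-1.75)·(-1.75) + (-1.75)·(-1.75) + (-0.75)·(-0.75) + (4.25)·(4.25)) / 3 = 24.75/3 = 8.25
  S = [[6.9167, 1.25],
 [1.25, 8.25]].

Step 3 — invert S. det(S) = 6.9167·8.25 - (1.25)² = 55.5.
  S^{-1} = (1/det) · [[d, -b], [-b, a]] = [[0.1486, -0.0225],
 [-0.0225, 0.1246]].

Step 4 — quadratic form (x̄ - mu_0)^T · S^{-1} · (x̄ - mu_0):
  S^{-1} · (x̄ - mu_0) = (0.0811, -0.6486),
  (x̄ - mu_0)^T · [...] = (-0.25)·(0.0811) + (-5.25)·(-0.6486) = 3.3851.

Step 5 — scale by n: T² = 4 · 3.3851 = 13.5405.

T² ≈ 13.5405


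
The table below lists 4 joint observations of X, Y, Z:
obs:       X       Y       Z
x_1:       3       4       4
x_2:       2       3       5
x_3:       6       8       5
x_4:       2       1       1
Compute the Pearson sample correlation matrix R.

Step 1 — column means:
  mean(X) = (3 + 2 + 6 + 2) / 4 = 13/4 = 3.25
  mean(Y) = (4 + 3 + 8 + 1) / 4 = 16/4 = 4
  mean(Z) = (4 + 5 + 5 + 1) / 4 = 15/4 = 3.75

Step 2 — sample variances and covariances s[i,j] = (1/(n-1)) · Σ_k (x_{k,i} - mean_i) · (x_{k,j} - mean_j), with n-1 = 3:
  s[X,X] = ((-0.25)·(-0.25) + (-1.25)·(-1.25) + (2.75)·(2.75) + (-1.25)·(-1.25)) / 3 = 10.75/3 = 3.5833
  s[X,Y] = ((-0.25)·(0) + (-1.25)·(-1) + (2.75)·(4) + (-1.25)·(-3)) / 3 = 16/3 = 5.3333
  s[X,Z] = ((-0.25)·(0.25) + (-1.25)·(1.25) + (2.75)·(1.25) + (-1.25)·(-2.75)) / 3 = 5.25/3 = 1.75
  s[Y,Y] = ((0)·(0) + (-1)·(-1) + (4)·(4) + (-3)·(-3)) / 3 = 26/3 = 8.6667
  s[Y,Z] = ((0)·(0.25) + (-1)·(1.25) + (4)·(1.25) + (-3)·(-2.75)) / 3 = 12/3 = 4
  s[Z,Z] = ((0.25)·(0.25) + (1.25)·(1.25) + (1.25)·(1.25) + (-2.75)·(-2.75)) / 3 = 10.75/3 = 3.5833
  Sample standard deviations s_i = √(s[i,i]):
  s(X) = √(3.5833) = 1.893
  s(Y) = √(8.6667) = 2.9439
  s(Z) = √(3.5833) = 1.893

Step 3 — r_{ij} = s_{ij} / (s_i · s_j):
  r[X,X] = 1 (diagonal).
  r[X,Y] = 5.3333 / (1.893 · 2.9439) = 5.3333 / 5.5728 = 0.957
  r[X,Z] = 1.75 / (1.893 · 1.893) = 1.75 / 3.5833 = 0.4884
  r[Y,Y] = 1 (diagonal).
  r[Y,Z] = 4 / (2.9439 · 1.893) = 4 / 5.5728 = 0.7178
  r[Z,Z] = 1 (diagonal).

R is symmetric with unit diagonal. Assembling:

R = [[1, 0.957, 0.4884],
 [0.957, 1, 0.7178],
 [0.4884, 0.7178, 1]]


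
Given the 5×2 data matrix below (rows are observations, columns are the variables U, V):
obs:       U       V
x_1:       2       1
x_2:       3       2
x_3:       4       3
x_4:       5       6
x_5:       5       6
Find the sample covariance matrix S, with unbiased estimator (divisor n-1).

Step 1 — column means:
  mean(U) = (2 + 3 + 4 + 5 + 5) / 5 = 19/5 = 3.8
  mean(V) = (1 + 2 + 3 + 6 + 6) / 5 = 18/5 = 3.6

Step 2 — sample covariance S[i,j] = (1/(n-1)) · Σ_k (x_{k,i} - mean_i) · (x_{k,j} - mean_j), with n-1 = 4.
  S[U,U] = ((-1.8)·(-1.8) + (-0.8)·(-0.8) + (0.2)·(0.2) + (1.2)·(1.2) + (1.2)·(1.2)) / 4 = 6.8/4 = 1.7
  S[U,V] = ((-1.8)·(-2.6) + (-0.8)·(-1.6) + (0.2)·(-0.6) + (1.2)·(2.4) + (1.2)·(2.4)) / 4 = 11.6/4 = 2.9
  S[V,V] = ((-2.6)·(-2.6) + (-1.6)·(-1.6) + (-0.6)·(-0.6) + (2.4)·(2.4) + (2.4)·(2.4)) / 4 = 21.2/4 = 5.3

S is symmetric (S[j,i] = S[i,j]). Assembling:

S = [[1.7, 2.9],
 [2.9, 5.3]]


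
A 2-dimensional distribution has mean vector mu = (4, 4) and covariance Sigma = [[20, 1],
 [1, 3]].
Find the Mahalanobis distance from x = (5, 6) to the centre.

Step 1 — centre the observation: (x - mu) = (1, 2).

Step 2 — invert Sigma. det(Sigma) = 20·3 - (1)² = 59.
  Sigma^{-1} = (1/det) · [[d, -b], [-b, a]] = [[0.0508, -0.0169],
 [-0.0169, 0.339]].

Step 3 — form the quadratic (x - mu)^T · Sigma^{-1} · (x - mu):
  Sigma^{-1} · (x - mu) = (0.0169, 0.661).
  (x - mu)^T · [Sigma^{-1} · (x - mu)] = (1)·(0.0169) + (2)·(0.661) = 1.339.

Step 4 — take square root: d = √(1.339) ≈ 1.1571.

d(x, mu) = √(1.339) ≈ 1.1571


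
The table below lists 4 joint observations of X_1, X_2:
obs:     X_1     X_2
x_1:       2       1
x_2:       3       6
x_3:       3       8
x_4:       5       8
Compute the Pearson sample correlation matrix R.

Step 1 — column means:
  mean(X_1) = (2 + 3 + 3 + 5) / 4 = 13/4 = 3.25
  mean(X_2) = (1 + 6 + 8 + 8) / 4 = 23/4 = 5.75

Step 2 — sample variances and covariances s[i,j] = (1/(n-1)) · Σ_k (x_{k,i} - mean_i) · (x_{k,j} - mean_j), with n-1 = 3:
  s[X_1,X_1] = ((-1.25)·(-1.25) + (-0.25)·(-0.25) + (-0.25)·(-0.25) + (1.75)·(1.75)) / 3 = 4.75/3 = 1.5833
  s[X_1,X_2] = ((-1.25)·(-4.75) + (-0.25)·(0.25) + (-0.25)·(2.25) + (1.75)·(2.25)) / 3 = 9.25/3 = 3.0833
  s[X_2,X_2] = ((-4.75)·(-4.75) + (0.25)·(0.25) + (2.25)·(2.25) + (2.25)·(2.25)) / 3 = 32.75/3 = 10.9167
  Sample standard deviations s_i = √(s[i,i]):
  s(X_1) = √(1.5833) = 1.2583
  s(X_2) = √(10.9167) = 3.304

Step 3 — r_{ij} = s_{ij} / (s_i · s_j):
  r[X_1,X_1] = 1 (diagonal).
  r[X_1,X_2] = 3.0833 / (1.2583 · 3.304) = 3.0833 / 4.1575 = 0.7416
  r[X_2,X_2] = 1 (diagonal).

R is symmetric with unit diagonal. Assembling:

R = [[1, 0.7416],
 [0.7416, 1]]


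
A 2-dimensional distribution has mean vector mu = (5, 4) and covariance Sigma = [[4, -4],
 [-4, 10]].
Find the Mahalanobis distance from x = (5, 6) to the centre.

Step 1 — centre the observation: (x - mu) = (0, 2).

Step 2 — invert Sigma. det(Sigma) = 4·10 - (-4)² = 24.
  Sigma^{-1} = (1/det) · [[d, -b], [-b, a]] = [[0.4167, 0.1667],
 [0.1667, 0.1667]].

Step 3 — form the quadratic (x - mu)^T · Sigma^{-1} · (x - mu):
  Sigma^{-1} · (x - mu) = (0.3333, 0.3333).
  (x - mu)^T · [Sigma^{-1} · (x - mu)] = (0)·(0.3333) + (2)·(0.3333) = 0.6667.

Step 4 — take square root: d = √(0.6667) ≈ 0.8165.

d(x, mu) = √(0.6667) ≈ 0.8165


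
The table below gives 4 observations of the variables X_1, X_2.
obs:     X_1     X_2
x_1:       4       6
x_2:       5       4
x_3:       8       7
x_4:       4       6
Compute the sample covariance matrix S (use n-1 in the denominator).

Step 1 — column means:
  mean(X_1) = (4 + 5 + 8 + 4) / 4 = 21/4 = 5.25
  mean(X_2) = (6 + 4 + 7 + 6) / 4 = 23/4 = 5.75

Step 2 — sample covariance S[i,j] = (1/(n-1)) · Σ_k (x_{k,i} - mean_i) · (x_{k,j} - mean_j), with n-1 = 3.
  S[X_1,X_1] = ((-1.25)·(-1.25) + (-0.25)·(-0.25) + (2.75)·(2.75) + (-1.25)·(-1.25)) / 3 = 10.75/3 = 3.5833
  S[X_1,X_2] = ((-1.25)·(0.25) + (-0.25)·(-1.75) + (2.75)·(1.25) + (-1.25)·(0.25)) / 3 = 3.25/3 = 1.0833
  S[X_2,X_2] = ((0.25)·(0.25) + (-1.75)·(-1.75) + (1.25)·(1.25) + (0.25)·(0.25)) / 3 = 4.75/3 = 1.5833

S is symmetric (S[j,i] = S[i,j]). Assembling:

S = [[3.5833, 1.0833],
 [1.0833, 1.5833]]


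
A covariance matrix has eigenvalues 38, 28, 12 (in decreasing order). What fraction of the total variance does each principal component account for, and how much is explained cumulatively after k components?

Step 1 — total variance = trace(Sigma) = Σ λ_i = 38 + 28 + 12 = 78.

Step 2 — fraction explained by component i = λ_i / Σ λ:
  PC1: 38/78 = 0.4872
  PC2: 28/78 = 0.359
  PC3: 12/78 = 0.1538

Step 3 — cumulative fraction after k components = (λ_1 + ... + λ_k) / Σ λ:
  k = 1: 38/78 = 0.4872
  k = 2: (38 + 28)/78 = 66/78 = 0.8462
  k = 3: (38 + 28 + 12)/78 = 78/78 = 1

Summary (fraction, with percent):

explained: PC1 0.4872 (48.72%), PC2 0.359 (35.9%), PC3 0.1538 (15.38%);  cumulative: 0.4872, 0.8462, 1


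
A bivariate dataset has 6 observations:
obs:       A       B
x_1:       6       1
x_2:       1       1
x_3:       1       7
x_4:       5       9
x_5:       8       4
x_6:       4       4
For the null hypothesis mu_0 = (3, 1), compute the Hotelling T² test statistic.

Step 1 — sample mean vector:
  mean(A) = (6 + 1 + 1 + 5 + 8 + 4) / 6 = 25/6 = 4.1667
  mean(B) = (1 + 1 + 7 + 9 + 4 + 4) / 6 = 26/6 = 4.3333
  x̄ = (4.1667, 4.3333),  deviation x̄ - mu_0 = (4.1667, 4.3333) - (3, 1) = (1.1667, 3.3333).

Step 2 — sample covariance matrix, S[i,j] = (1/(n-1)) · Σ_k (x_{k,i} - mean_i) · (x_{k,j} - mean_j), divisor n-1 = 5:
  S[A,A] = ((1.8333)·(1.8333) + (-3.1667)·(-3.1667) + (-3.1667)·(-3.1667) + (0.8333)·(0.8333) + (3.8333)·(3.8333) + (-0.1667)·(-0.1667)) / 5 = 38.8333/5 = 7.7667
  S[A,B] = ((1.8333)·(-3.3333) + (-3.1667)·(-3.3333) + (-3.1667)·(2.6667) + (0.8333)·(4.6667) + (3.8333)·(-0.3333) + (-0.1667)·(-0.3333)) / 5 = -1.3333/5 = -0.2667
  S[B,B] = ((-3.3333)·(-3.3333) + (-3.3333)·(-3.3333) + (2.6667)·(2.6667) + (4.6667)·(4.6667) + (-0.3333)·(-0.3333) + (-0.3333)·(-0.3333)) / 5 = 51.3333/5 = 10.2667
  S = [[7.7667, -0.2667],
 [-0.2667, 10.2667]].

Step 3 — invert S. det(S) = 7.7667·10.2667 - (-0.2667)² = 79.6667.
  S^{-1} = (1/det) · [[d, -b], [-b, a]] = [[0.1289, 0.0033],
 [0.0033, 0.0975]].

Step 4 — quadratic form (x̄ - mu_0)^T · S^{-1} · (x̄ - mu_0):
  S^{-1} · (x̄ - mu_0) = (0.1615, 0.3289),
  (x̄ - mu_0)^T · [...] = (1.1667)·(0.1615) + (3.3333)·(0.3289) = 1.2847.

Step 5 — scale by n: T² = 6 · 1.2847 = 7.7079.

T² ≈ 7.7079


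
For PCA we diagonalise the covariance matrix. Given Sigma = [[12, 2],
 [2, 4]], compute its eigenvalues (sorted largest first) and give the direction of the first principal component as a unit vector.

Step 1 — characteristic polynomial of 2×2 Sigma:
  det(Sigma - λI) = λ² - trace · λ + det = 0.
  trace = 12 + 4 = 16, det = 12·4 - (2)² = 44.
Step 2 — discriminant:
  Δ = trace² - 4·det = 256 - 176 = 80.
Step 3 — eigenvalues:
  λ = (trace ± √Δ)/2 = (16 ± 8.9443)/2,
  λ_1 = 12.4721,  λ_2 = 3.5279.

Step 4 — unit eigenvector for λ_1: solve (Sigma - λ_1 I)v = 0. First row:
  (12 - 12.4721)·v_x + (2)·v_y = 0, i.e. (-0.4721)·v_x + (2)·v_y = 0,
  so v ∝ (b, λ_1 - a) = (2, 0.4721) = u.
  ||u|| = √((2)² + (0.4721)²) = √(4.2229) ≈ 2.055,
  v_1 = u/||u|| ≈ (0.9732, 0.2298) (||v_1|| = 1).

λ_1 = 12.4721,  λ_2 = 3.5279;  v_1 ≈ (0.9732, 0.2298)


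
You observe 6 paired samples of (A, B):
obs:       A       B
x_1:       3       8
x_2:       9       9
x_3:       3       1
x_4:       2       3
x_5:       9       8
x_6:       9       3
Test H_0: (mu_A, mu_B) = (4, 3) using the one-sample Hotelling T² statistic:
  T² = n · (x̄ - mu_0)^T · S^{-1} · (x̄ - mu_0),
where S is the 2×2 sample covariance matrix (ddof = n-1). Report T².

Step 1 — sample mean vector:
  mean(A) = (3 + 9 + 3 + 2 + 9 + 9) / 6 = 35/6 = 5.8333
  mean(B) = (8 + 9 + 1 + 3 + 8 + 3) / 6 = 32/6 = 5.3333
  x̄ = (5.8333, 5.3333),  deviation x̄ - mu_0 = (5.8333, 5.3333) - (4, 3) = (1.8333, 2.3333).

Step 2 — sample covariance matrix, S[i,j] = (1/(n-1)) · Σ_k (x_{k,i} - mean_i) · (x_{k,j} - mean_j), divisor n-1 = 5:
  S[A,A] = ((-2.8333)·(-2.8333) + (3.1667)·(3.1667) + (-2.8333)·(-2.8333) + (-3.8333)·(-3.8333) + (3.1667)·(3.1667) + (3.1667)·(3.1667)) / 5 = 60.8333/5 = 12.1667
  S[A,B] = ((-2.8333)·(2.6667) + (3.1667)·(3.6667) + (-2.8333)·(-4.3333) + (-3.8333)·(-2.3333) + (3.1667)·(2.6667) + (3.1667)·(-2.3333)) / 5 = 26.3333/5 = 5.2667
  S[B,B] = ((2.6667)·(2.6667) + (3.6667)·(3.6667) + (-4.3333)·(-4.3333) + (-2.3333)·(-2.3333) + (2.6667)·(2.6667) + (-2.3333)·(-2.3333)) / 5 = 57.3333/5 = 11.4667
  S = [[12.1667, 5.2667],
 [5.2667, 11.4667]].

Step 3 — invert S. det(S) = 12.1667·11.4667 - (5.2667)² = 111.7733.
  S^{-1} = (1/det) · [[d, -b], [-b, a]] = [[0.1026, -0.0471],
 [-0.0471, 0.1089]].

Step 4 — quadratic form (x̄ - mu_0)^T · S^{-1} · (x̄ - mu_0):
  S^{-1} · (x̄ - mu_0) = (0.0781, 0.1676),
  (x̄ - mu_0)^T · [...] = (1.8333)·(0.0781) + (2.3333)·(0.1676) = 0.5343.

Step 5 — scale by n: T² = 6 · 0.5343 = 3.2059.

T² ≈ 3.2059


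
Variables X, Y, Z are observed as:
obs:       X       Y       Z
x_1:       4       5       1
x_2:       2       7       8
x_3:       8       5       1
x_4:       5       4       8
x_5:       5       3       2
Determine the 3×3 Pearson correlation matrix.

Step 1 — column means:
  mean(X) = (4 + 2 + 8 + 5 + 5) / 5 = 24/5 = 4.8
  mean(Y) = (5 + 7 + 5 + 4 + 3) / 5 = 24/5 = 4.8
  mean(Z) = (1 + 8 + 1 + 8 + 2) / 5 = 20/5 = 4

Step 2 — sample variances and covariances s[i,j] = (1/(n-1)) · Σ_k (x_{k,i} - mean_i) · (x_{k,j} - mean_j), with n-1 = 4:
  s[X,X] = ((-0.8)·(-0.8) + (-2.8)·(-2.8) + (3.2)·(3.2) + (0.2)·(0.2) + (0.2)·(0.2)) / 4 = 18.8/4 = 4.7
  s[X,Y] = ((-0.8)·(0.2) + (-2.8)·(2.2) + (3.2)·(0.2) + (0.2)·(-0.8) + (0.2)·(-1.8)) / 4 = -6.2/4 = -1.55
  s[X,Z] = ((-0.8)·(-3) + (-2.8)·(4) + (3.2)·(-3) + (0.2)·(4) + (0.2)·(-2)) / 4 = -18/4 = -4.5
  s[Y,Y] = ((0.2)·(0.2) + (2.2)·(2.2) + (0.2)·(0.2) + (-0.8)·(-0.8) + (-1.8)·(-1.8)) / 4 = 8.8/4 = 2.2
  s[Y,Z] = ((0.2)·(-3) + (2.2)·(4) + (0.2)·(-3) + (-0.8)·(4) + (-1.8)·(-2)) / 4 = 8/4 = 2
  s[Z,Z] = ((-3)·(-3) + (4)·(4) + (-3)·(-3) + (4)·(4) + (-2)·(-2)) / 4 = 54/4 = 13.5
  Sample standard deviations s_i = √(s[i,i]):
  s(X) = √(4.7) = 2.1679
  s(Y) = √(2.2) = 1.4832
  s(Z) = √(13.5) = 3.6742

Step 3 — r_{ij} = s_{ij} / (s_i · s_j):
  r[X,X] = 1 (diagonal).
  r[X,Y] = -1.55 / (2.1679 · 1.4832) = -1.55 / 3.2156 = -0.482
  r[X,Z] = -4.5 / (2.1679 · 3.6742) = -4.5 / 7.9656 = -0.5649
  r[Y,Y] = 1 (diagonal).
  r[Y,Z] = 2 / (1.4832 · 3.6742) = 2 / 5.4498 = 0.367
  r[Z,Z] = 1 (diagonal).

R is symmetric with unit diagonal. Assembling:

R = [[1, -0.482, -0.5649],
 [-0.482, 1, 0.367],
 [-0.5649, 0.367, 1]]


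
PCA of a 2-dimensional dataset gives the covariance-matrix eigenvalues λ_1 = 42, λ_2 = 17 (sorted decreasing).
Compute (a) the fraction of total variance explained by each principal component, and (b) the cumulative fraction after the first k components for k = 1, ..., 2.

Step 1 — total variance = trace(Sigma) = Σ λ_i = 42 + 17 = 59.

Step 2 — fraction explained by component i = λ_i / Σ λ:
  PC1: 42/59 = 0.7119
  PC2: 17/59 = 0.2881

Step 3 — cumulative fraction after k components = (λ_1 + ... + λ_k) / Σ λ:
  k = 1: 42/59 = 0.7119
  k = 2: (42 + 17)/59 = 59/59 = 1

Summary (fraction, with percent):

explained: PC1 0.7119 (71.19%), PC2 0.2881 (28.81%);  cumulative: 0.7119, 1


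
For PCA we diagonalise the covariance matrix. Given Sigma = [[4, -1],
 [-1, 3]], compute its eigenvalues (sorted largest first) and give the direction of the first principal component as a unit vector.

Step 1 — characteristic polynomial of 2×2 Sigma:
  det(Sigma - λI) = λ² - trace · λ + det = 0.
  trace = 4 + 3 = 7, det = 4·3 - (-1)² = 11.
Step 2 — discriminant:
  Δ = trace² - 4·det = 49 - 44 = 5.
Step 3 — eigenvalues:
  λ = (trace ± √Δ)/2 = (7 ± 2.2361)/2,
  λ_1 = 4.618,  λ_2 = 2.382.

Step 4 — unit eigenvector for λ_1: solve (Sigma - λ_1 I)v = 0. First row:
  (4 - 4.618)·v_x + (-1)·v_y = 0, i.e. (-0.618)·v_x + (-1)·v_y = 0,
  so v ∝ (b, λ_1 - a) = (-1, 0.618); multiply by -1 so the first entry is positive: u = (1, -0.618).
  ||u|| = √((1)² + (-0.618)²) = √(1.382) ≈ 1.1756,
  v_1 = u/||u|| ≈ (0.8507, -0.5257) (||v_1|| = 1).

λ_1 = 4.618,  λ_2 = 2.382;  v_1 ≈ (0.8507, -0.5257)


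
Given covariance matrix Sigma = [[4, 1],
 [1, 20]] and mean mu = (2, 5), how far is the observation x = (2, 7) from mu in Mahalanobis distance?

Step 1 — centre the observation: (x - mu) = (0, 2).

Step 2 — invert Sigma. det(Sigma) = 4·20 - (1)² = 79.
  Sigma^{-1} = (1/det) · [[d, -b], [-b, a]] = [[0.2532, -0.0127],
 [-0.0127, 0.0506]].

Step 3 — form the quadratic (x - mu)^T · Sigma^{-1} · (x - mu):
  Sigma^{-1} · (x - mu) = (-0.0253, 0.1013).
  (x - mu)^T · [Sigma^{-1} · (x - mu)] = (0)·(-0.0253) + (2)·(0.1013) = 0.2025.

Step 4 — take square root: d = √(0.2025) ≈ 0.45.

d(x, mu) = √(0.2025) ≈ 0.45


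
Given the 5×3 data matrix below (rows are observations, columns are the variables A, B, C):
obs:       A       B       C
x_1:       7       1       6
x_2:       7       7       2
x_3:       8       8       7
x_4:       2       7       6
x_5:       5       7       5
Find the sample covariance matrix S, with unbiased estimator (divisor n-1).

Step 1 — column means:
  mean(A) = (7 + 7 + 8 + 2 + 5) / 5 = 29/5 = 5.8
  mean(B) = (1 + 7 + 8 + 7 + 7) / 5 = 30/5 = 6
  mean(C) = (6 + 2 + 7 + 6 + 5) / 5 = 26/5 = 5.2

Step 2 — sample covariance S[i,j] = (1/(n-1)) · Σ_k (x_{k,i} - mean_i) · (x_{k,j} - mean_j), with n-1 = 4.
  S[A,A] = ((1.2)·(1.2) + (1.2)·(1.2) + (2.2)·(2.2) + (-3.8)·(-3.8) + (-0.8)·(-0.8)) / 4 = 22.8/4 = 5.7
  S[A,B] = ((1.2)·(-5) + (1.2)·(1) + (2.2)·(2) + (-3.8)·(1) + (-0.8)·(1)) / 4 = -5/4 = -1.25
  S[A,C] = ((1.2)·(0.8) + (1.2)·(-3.2) + (2.2)·(1.8) + (-3.8)·(0.8) + (-0.8)·(-0.2)) / 4 = -1.8/4 = -0.45
  S[B,B] = ((-5)·(-5) + (1)·(1) + (2)·(2) + (1)·(1) + (1)·(1)) / 4 = 32/4 = 8
  S[B,C] = ((-5)·(0.8) + (1)·(-3.2) + (2)·(1.8) + (1)·(0.8) + (1)·(-0.2)) / 4 = -3/4 = -0.75
  S[C,C] = ((0.8)·(0.8) + (-3.2)·(-3.2) + (1.8)·(1.8) + (0.8)·(0.8) + (-0.2)·(-0.2)) / 4 = 14.8/4 = 3.7

S is symmetric (S[j,i] = S[i,j]). Assembling:

S = [[5.7, -1.25, -0.45],
 [-1.25, 8, -0.75],
 [-0.45, -0.75, 3.7]]


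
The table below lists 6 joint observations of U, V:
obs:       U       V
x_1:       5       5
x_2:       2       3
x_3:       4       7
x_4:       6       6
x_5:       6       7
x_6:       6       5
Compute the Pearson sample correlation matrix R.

Step 1 — column means:
  mean(U) = (5 + 2 + 4 + 6 + 6 + 6) / 6 = 29/6 = 4.8333
  mean(V) = (5 + 3 + 7 + 6 + 7 + 5) / 6 = 33/6 = 5.5

Step 2 — sample variances and covariances s[i,j] = (1/(n-1)) · Σ_k (x_{k,i} - mean_i) · (x_{k,j} - mean_j), with n-1 = 5:
  s[U,U] = ((0.1667)·(0.1667) + (-2.8333)·(-2.8333) + (-0.8333)·(-0.8333) + (1.1667)·(1.1667) + (1.1667)·(1.1667) + (1.1667)·(1.1667)) / 5 = 12.8333/5 = 2.5667
  s[U,V] = ((0.1667)·(-0.5) + (-2.8333)·(-2.5) + (-0.8333)·(1.5) + (1.1667)·(0.5) + (1.1667)·(1.5) + (1.1667)·(-0.5)) / 5 = 7.5/5 = 1.5
  s[V,V] = ((-0.5)·(-0.5) + (-2.5)·(-2.5) + (1.5)·(1.5) + (0.5)·(0.5) + (1.5)·(1.5) + (-0.5)·(-0.5)) / 5 = 11.5/5 = 2.3
  Sample standard deviations s_i = √(s[i,i]):
  s(U) = √(2.5667) = 1.6021
  s(V) = √(2.3) = 1.5166

Step 3 — r_{ij} = s_{ij} / (s_i · s_j):
  r[U,U] = 1 (diagonal).
  r[U,V] = 1.5 / (1.6021 · 1.5166) = 1.5 / 2.4297 = 0.6174
  r[V,V] = 1 (diagonal).

R is symmetric with unit diagonal. Assembling:

R = [[1, 0.6174],
 [0.6174, 1]]


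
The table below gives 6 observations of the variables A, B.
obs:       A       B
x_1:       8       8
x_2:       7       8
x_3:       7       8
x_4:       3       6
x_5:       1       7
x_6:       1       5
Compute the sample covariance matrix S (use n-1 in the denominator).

Step 1 — column means:
  mean(A) = (8 + 7 + 7 + 3 + 1 + 1) / 6 = 27/6 = 4.5
  mean(B) = (8 + 8 + 8 + 6 + 7 + 5) / 6 = 42/6 = 7

Step 2 — sample covariance S[i,j] = (1/(n-1)) · Σ_k (x_{k,i} - mean_i) · (x_{k,j} - mean_j), with n-1 = 5.
  S[A,A] = ((3.5)·(3.5) + (2.5)·(2.5) + (2.5)·(2.5) + (-1.5)·(-1.5) + (-3.5)·(-3.5) + (-3.5)·(-3.5)) / 5 = 51.5/5 = 10.3
  S[A,B] = ((3.5)·(1) + (2.5)·(1) + (2.5)·(1) + (-1.5)·(-1) + (-3.5)·(0) + (-3.5)·(-2)) / 5 = 17/5 = 3.4
  S[B,B] = ((1)·(1) + (1)·(1) + (1)·(1) + (-1)·(-1) + (0)·(0) + (-2)·(-2)) / 5 = 8/5 = 1.6

S is symmetric (S[j,i] = S[i,j]). Assembling:

S = [[10.3, 3.4],
 [3.4, 1.6]]


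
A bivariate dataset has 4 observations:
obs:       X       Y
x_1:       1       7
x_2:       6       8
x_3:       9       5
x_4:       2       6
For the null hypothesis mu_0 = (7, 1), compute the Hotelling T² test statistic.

Step 1 — sample mean vector:
  mean(X) = (1 + 6 + 9 + 2) / 4 = 18/4 = 4.5
  mean(Y) = (7 + 8 + 5 + 6) / 4 = 26/4 = 6.5
  x̄ = (4.5, 6.5),  deviation x̄ - mu_0 = (4.5, 6.5) - (7, 1) = (-2.5, 5.5).

Step 2 — sample covariance matrix, S[i,j] = (1/(n-1)) · Σ_k (x_{k,i} - mean_i) · (x_{k,j} - mean_j), divisor n-1 = 3:
  S[X,X] = ((-3.5)·(-3.5) + (1.5)·(1.5) + (4.5)·(4.5) + (-2.5)·(-2.5)) / 3 = 41/3 = 13.6667
  S[X,Y] = ((-3.5)·(0.5) + (1.5)·(1.5) + (4.5)·(-1.5) + (-2.5)·(-0.5)) / 3 = -5/3 = -1.6667
  S[Y,Y] = ((0.5)·(0.5) + (1.5)·(1.5) + (-1.5)·(-1.5) + (-0.5)·(-0.5)) / 3 = 5/3 = 1.6667
  S = [[13.6667, -1.6667],
 [-1.6667, 1.6667]].

Step 3 — invert S. det(S) = 13.6667·1.6667 - (-1.6667)² = 20.
  S^{-1} = (1/det) · [[d, -b], [-b, a]] = [[0.0833, 0.0833],
 [0.0833, 0.6833]].

Step 4 — quadratic form (x̄ - mu_0)^T · S^{-1} · (x̄ - mu_0):
  S^{-1} · (x̄ - mu_0) = (0.25, 3.55),
  (x̄ - mu_0)^T · [...] = (-2.5)·(0.25) + (5.5)·(3.55) = 18.9.

Step 5 — scale by n: T² = 4 · 18.9 = 75.6.

T² ≈ 75.6


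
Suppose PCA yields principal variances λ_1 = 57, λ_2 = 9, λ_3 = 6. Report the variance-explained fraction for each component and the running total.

Step 1 — total variance = trace(Sigma) = Σ λ_i = 57 + 9 + 6 = 72.

Step 2 — fraction explained by component i = λ_i / Σ λ:
  PC1: 57/72 = 0.7917
  PC2: 9/72 = 0.125
  PC3: 6/72 = 0.0833

Step 3 — cumulative fraction after k components = (λ_1 + ... + λ_k) / Σ λ:
  k = 1: 57/72 = 0.7917
  k = 2: (57 + 9)/72 = 66/72 = 0.9167
  k = 3: (57 + 9 + 6)/72 = 72/72 = 1

Summary (fraction, with percent):

explained: PC1 0.7917 (79.17%), PC2 0.125 (12.5%), PC3 0.0833 (8.33%);  cumulative: 0.7917, 0.9167, 1


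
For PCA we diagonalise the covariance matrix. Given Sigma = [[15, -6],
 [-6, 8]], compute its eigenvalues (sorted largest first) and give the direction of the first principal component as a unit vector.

Step 1 — characteristic polynomial of 2×2 Sigma:
  det(Sigma - λI) = λ² - trace · λ + det = 0.
  trace = 15 + 8 = 23, det = 15·8 - (-6)² = 84.
Step 2 — discriminant:
  Δ = trace² - 4·det = 529 - 336 = 193.
Step 3 — eigenvalues:
  λ = (trace ± √Δ)/2 = (23 ± 13.8924)/2,
  λ_1 = 18.4462,  λ_2 = 4.5538.

Step 4 — unit eigenvector for λ_1: solve (Sigma - λ_1 I)v = 0. First row:
  (15 - 18.4462)·v_x + (-6)·v_y = 0, i.e. (-3.4462)·v_x + (-6)·v_y = 0,
  so v ∝ (b, λ_1 - a) = (-6, 3.4462); multiply by -1 so the first entry is positive: u = (6, -3.4462).
  ||u|| = √((6)² + (-3.4462)²) = √(47.8764) ≈ 6.9193,
  v_1 = u/||u|| ≈ (0.8671, -0.4981) (||v_1|| = 1).

λ_1 = 18.4462,  λ_2 = 4.5538;  v_1 ≈ (0.8671, -0.4981)
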